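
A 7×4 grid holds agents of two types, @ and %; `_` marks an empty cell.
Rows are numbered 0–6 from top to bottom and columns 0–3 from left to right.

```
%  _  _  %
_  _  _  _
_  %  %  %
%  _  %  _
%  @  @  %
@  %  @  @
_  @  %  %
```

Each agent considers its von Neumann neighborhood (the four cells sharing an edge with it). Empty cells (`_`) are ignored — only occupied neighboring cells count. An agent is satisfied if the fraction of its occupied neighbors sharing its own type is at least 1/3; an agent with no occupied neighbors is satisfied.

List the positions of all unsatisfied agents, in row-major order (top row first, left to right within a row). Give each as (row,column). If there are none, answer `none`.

(4,3), (5,0), (5,1), (6,1)

Row 0: (0,0)% 0/0 ok · (0,3)% 0/0 ok
Row 2: (2,1)% 1/1 ok · (2,2)% 3/3 ok · (2,3)% 1/1 ok
Row 3: (3,0)% 1/1 ok · (3,2)% 1/2 ok
Row 4: (4,0)% 1/3 ok · (4,1)@ 1/3 ok · (4,2)@ 2/4 ok · (4,3)% 0/2 unhappy
Row 5: (5,0)@ 0/2 unhappy · (5,1)% 0/4 unhappy · (5,2)@ 2/4 ok · (5,3)@ 1/3 ok
Row 6: (6,1)@ 0/2 unhappy · (6,2)% 1/3 ok · (6,3)% 1/2 ok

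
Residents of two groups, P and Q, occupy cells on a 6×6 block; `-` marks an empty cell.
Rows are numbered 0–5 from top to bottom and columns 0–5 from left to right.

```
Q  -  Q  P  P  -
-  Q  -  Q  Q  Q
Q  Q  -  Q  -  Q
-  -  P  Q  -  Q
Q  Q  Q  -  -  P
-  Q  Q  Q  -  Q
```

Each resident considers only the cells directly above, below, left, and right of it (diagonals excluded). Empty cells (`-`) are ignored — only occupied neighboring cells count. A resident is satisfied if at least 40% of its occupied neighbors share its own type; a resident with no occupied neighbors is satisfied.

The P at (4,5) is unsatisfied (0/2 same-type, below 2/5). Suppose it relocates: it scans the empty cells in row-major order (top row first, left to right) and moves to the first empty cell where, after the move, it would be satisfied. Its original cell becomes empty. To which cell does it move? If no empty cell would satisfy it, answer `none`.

Vacating (4,5). Empty cells in order:
  (0,1): 0/3 same-type → still unsatisfied.
  (0,5): 1/2 same-type → satisfied — stop here.

(0,5)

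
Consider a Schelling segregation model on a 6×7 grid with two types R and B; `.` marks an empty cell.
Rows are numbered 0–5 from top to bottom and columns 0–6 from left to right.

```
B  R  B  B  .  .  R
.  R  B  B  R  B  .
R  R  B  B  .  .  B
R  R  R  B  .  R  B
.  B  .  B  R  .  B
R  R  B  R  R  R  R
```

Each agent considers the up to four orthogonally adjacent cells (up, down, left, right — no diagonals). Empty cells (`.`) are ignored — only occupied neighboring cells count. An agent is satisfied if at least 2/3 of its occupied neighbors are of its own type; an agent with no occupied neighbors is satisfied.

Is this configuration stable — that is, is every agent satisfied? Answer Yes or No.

Row 0: (0,0)B 0/1 unhappy · (0,1)R 1/3 unhappy · (0,2)B 2/3 ok · (0,3)B 2/2 ok · (0,6)R 0/0 ok
Row 1: (1,1)R 2/3 ok · (1,2)B 3/4 ok · (1,3)B 3/4 ok · (1,4)R 0/2 unhappy · (1,5)B 0/1 unhappy
Row 2: (2,0)R 2/2 ok · (2,1)R 3/4 ok · (2,2)B 2/4 unhappy · (2,3)B 3/3 ok · (2,6)B 1/1 ok
Row 3: (3,0)R 2/2 ok · (3,1)R 3/4 ok · (3,2)R 1/3 unhappy · (3,3)B 2/3 ok · (3,5)R 0/1 unhappy · (3,6)B 2/3 ok
Row 4: (4,1)B 0/2 unhappy · (4,3)B 1/3 unhappy · (4,4)R 1/2 unhappy · (4,6)B 1/2 unhappy
Row 5: (5,0)R 1/1 ok · (5,1)R 1/3 unhappy · (5,2)B 0/2 unhappy · (5,3)R 1/3 unhappy · (5,4)R 3/3 ok · (5,5)R 2/2 ok · (5,6)R 1/2 unhappy
For instance (0,0) has only 0/1 same-type neighbors, below 2/3.

No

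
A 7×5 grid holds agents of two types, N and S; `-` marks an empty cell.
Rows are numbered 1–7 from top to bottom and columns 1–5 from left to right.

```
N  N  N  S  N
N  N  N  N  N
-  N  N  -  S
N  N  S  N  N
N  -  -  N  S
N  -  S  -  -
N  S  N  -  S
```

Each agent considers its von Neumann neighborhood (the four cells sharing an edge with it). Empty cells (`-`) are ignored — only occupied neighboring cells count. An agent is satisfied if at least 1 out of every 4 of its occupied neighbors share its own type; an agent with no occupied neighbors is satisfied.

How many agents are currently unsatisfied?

7

(1,1)N 2/2 ✓
(1,2)N 3/3 ✓
(1,3)N 2/3 ✓
(1,4)S 0/3 ✗
(1,5)N 1/2 ✓
(2,1)N 2/2 ✓
(2,2)N 4/4 ✓
(2,3)N 4/4 ✓
(2,4)N 2/3 ✓
(2,5)N 2/3 ✓
(3,2)N 3/3 ✓
(3,3)N 2/3 ✓
(3,5)S 0/2 ✗
(4,1)N 2/2 ✓
(4,2)N 2/3 ✓
(4,3)S 0/3 ✗
(4,4)N 2/3 ✓
(4,5)N 1/3 ✓
(5,1)N 2/2 ✓
(5,4)N 1/2 ✓
(5,5)S 0/2 ✗
(6,1)N 2/2 ✓
(6,3)S 0/1 ✗
(7,1)N 1/2 ✓
(7,2)S 0/2 ✗
(7,3)N 0/2 ✗
(7,5)S 0/0 ✓
Unsatisfied: (1,4), (3,5), (4,3), (5,5), (6,3), (7,2), (7,3) — 7 in total.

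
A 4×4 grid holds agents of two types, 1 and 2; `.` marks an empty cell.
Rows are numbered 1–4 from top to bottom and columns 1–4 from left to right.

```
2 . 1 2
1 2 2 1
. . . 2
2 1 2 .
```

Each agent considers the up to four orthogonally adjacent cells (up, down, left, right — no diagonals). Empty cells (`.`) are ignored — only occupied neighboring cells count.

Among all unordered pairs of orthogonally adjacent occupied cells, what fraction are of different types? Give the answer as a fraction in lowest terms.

9/10

Scan each occupied cell's neighbors to the right and below so each pair is counted once.
Row 1: 2(1,1)–1(2,1)≠ 1(1,3)–2(1,4)≠ 1(1,3)–2(2,3)≠ 2(1,4)–1(2,4)≠  → 4/4 unlike.
Row 2: 1(2,1)–2(2,2)≠ 2(2,2)–2(2,3)= 2(2,3)–1(2,4)≠ 1(2,4)–2(3,4)≠  → 3/4 unlike.
Row 4: 2(4,1)–1(4,2)≠ 1(4,2)–2(4,3)≠  → 2/2 unlike.
Total adjacent occupied pairs: 10; unlike-type pairs: 9.
9/10 is already in lowest terms.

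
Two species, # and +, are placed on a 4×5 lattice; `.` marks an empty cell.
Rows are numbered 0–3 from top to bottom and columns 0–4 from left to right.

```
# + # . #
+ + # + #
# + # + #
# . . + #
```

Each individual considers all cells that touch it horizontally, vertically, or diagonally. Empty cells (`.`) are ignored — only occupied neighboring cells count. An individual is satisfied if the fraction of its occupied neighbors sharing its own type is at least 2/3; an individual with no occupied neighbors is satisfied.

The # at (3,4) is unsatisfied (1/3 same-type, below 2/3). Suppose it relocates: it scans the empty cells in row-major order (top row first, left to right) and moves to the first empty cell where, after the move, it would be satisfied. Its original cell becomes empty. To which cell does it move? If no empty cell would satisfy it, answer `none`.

Vacating (3,4). Empty cells in order:
  (0,3): 4/5 same-type → satisfied — stop here.

(0,3)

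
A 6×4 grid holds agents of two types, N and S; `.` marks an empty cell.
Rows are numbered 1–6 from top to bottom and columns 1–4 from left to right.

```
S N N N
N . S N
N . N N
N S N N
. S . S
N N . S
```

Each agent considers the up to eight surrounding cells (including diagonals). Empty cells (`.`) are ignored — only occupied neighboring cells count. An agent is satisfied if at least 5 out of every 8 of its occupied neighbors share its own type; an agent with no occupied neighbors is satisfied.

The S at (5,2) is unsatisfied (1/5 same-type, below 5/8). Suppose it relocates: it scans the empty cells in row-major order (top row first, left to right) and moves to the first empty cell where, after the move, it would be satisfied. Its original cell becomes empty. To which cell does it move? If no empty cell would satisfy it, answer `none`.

(6,3)

Vacating (5,2). Empty cells in order:
  (2,2): 2/7 same-type → still unsatisfied.
  (3,2): 2/7 same-type → still unsatisfied.
  (5,1): 1/4 same-type → still unsatisfied.
  (5,3): 3/6 same-type → still unsatisfied.
  (6,3): 2/3 same-type → satisfied — stop here.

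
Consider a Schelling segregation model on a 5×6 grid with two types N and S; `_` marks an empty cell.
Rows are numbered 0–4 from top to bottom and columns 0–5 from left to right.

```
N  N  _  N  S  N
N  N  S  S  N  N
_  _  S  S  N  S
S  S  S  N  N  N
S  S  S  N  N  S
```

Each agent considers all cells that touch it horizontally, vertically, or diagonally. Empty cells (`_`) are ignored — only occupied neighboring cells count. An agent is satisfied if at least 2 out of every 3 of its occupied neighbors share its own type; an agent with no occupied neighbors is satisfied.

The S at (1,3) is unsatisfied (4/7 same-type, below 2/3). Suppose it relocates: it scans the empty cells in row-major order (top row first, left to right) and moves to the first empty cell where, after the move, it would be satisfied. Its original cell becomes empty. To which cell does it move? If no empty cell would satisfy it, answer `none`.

Vacating (1,3). Empty cells in order:
  (0,2): 1/4 same-type → still unsatisfied.
  (2,0): 2/4 same-type → still unsatisfied.
  (2,1): 5/7 same-type → satisfied — stop here.

(2,1)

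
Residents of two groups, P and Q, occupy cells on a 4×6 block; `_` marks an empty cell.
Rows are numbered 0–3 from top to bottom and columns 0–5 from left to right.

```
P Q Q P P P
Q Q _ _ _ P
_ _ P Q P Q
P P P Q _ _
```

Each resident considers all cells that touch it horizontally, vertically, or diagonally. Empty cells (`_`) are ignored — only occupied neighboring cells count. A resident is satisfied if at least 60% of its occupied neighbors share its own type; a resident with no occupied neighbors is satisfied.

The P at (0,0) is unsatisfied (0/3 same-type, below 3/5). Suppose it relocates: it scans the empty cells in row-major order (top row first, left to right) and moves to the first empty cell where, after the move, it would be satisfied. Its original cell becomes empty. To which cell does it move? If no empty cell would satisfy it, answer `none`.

(1,3)

Vacating (0,0). Empty cells in order:
  (1,2): 2/6 same-type → still unsatisfied.
  (1,3): 4/6 same-type → satisfied — stop here.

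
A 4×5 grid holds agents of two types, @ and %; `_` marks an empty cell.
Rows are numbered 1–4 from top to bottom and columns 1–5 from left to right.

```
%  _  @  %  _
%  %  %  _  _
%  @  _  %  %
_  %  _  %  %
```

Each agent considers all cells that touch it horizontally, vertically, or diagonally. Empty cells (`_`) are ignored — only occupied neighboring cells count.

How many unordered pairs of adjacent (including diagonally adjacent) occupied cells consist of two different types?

Scan each occupied cell's neighbors to the right and below (and the two forward diagonals) so each pair is counted once.
Row 1: %(1,1)–%(2,1)= %(1,1)–%(2,2)= @(1,3)–%(1,4)≠ @(1,3)–%(2,3)≠ @(1,3)–%(2,2)≠ %(1,4)–%(2,3)=  → 3/6 unlike.
Row 2: %(2,1)–%(2,2)= %(2,1)–%(3,1)= %(2,1)–@(3,2)≠ %(2,2)–%(2,3)= %(2,2)–@(3,2)≠ %(2,2)–%(3,1)= %(2,3)–%(3,4)= %(2,3)–@(3,2)≠  → 3/8 unlike.
Row 3: %(3,1)–@(3,2)≠ %(3,1)–%(4,2)= @(3,2)–%(4,2)≠ %(3,4)–%(3,5)= %(3,4)–%(4,4)= %(3,4)–%(4,5)= %(3,5)–%(4,5)= %(3,5)–%(4,4)=  → 2/8 unlike.
Row 4: %(4,4)–%(4,5)=  → 0/1 unlike.
Total adjacent occupied pairs: 23; unlike-type pairs: 8.

8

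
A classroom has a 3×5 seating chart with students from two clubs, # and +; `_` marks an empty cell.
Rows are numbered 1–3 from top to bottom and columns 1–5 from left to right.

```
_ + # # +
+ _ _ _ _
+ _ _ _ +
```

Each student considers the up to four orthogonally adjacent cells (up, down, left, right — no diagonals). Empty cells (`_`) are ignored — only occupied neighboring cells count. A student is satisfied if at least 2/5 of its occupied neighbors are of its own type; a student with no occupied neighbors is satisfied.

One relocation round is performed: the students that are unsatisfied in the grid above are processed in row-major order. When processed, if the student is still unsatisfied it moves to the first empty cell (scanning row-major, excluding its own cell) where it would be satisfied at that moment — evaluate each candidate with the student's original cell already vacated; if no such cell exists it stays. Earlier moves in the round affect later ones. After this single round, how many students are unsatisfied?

Initially unsatisfied (in order): (1,2), (1,5).
  (1,2) → (1,1).
  (1,5) → (1,2).
Resulting grid:
+ + # # _
+ _ _ _ _
+ _ _ _ +
All satisfied now.

0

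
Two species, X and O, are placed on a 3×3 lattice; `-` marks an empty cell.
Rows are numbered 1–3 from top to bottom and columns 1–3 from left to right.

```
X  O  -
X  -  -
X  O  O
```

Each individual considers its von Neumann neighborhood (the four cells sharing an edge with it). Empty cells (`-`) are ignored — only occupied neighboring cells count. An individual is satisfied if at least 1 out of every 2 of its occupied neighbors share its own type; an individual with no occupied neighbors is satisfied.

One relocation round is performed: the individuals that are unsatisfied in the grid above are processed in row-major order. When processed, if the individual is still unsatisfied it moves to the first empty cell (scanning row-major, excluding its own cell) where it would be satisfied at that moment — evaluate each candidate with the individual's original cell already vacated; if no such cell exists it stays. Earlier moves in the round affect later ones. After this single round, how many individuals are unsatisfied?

Initially unsatisfied (in order): (1,2).
  (1,2) → (1,3).
Resulting grid:
X - O
X - -
X O O
All satisfied now.

0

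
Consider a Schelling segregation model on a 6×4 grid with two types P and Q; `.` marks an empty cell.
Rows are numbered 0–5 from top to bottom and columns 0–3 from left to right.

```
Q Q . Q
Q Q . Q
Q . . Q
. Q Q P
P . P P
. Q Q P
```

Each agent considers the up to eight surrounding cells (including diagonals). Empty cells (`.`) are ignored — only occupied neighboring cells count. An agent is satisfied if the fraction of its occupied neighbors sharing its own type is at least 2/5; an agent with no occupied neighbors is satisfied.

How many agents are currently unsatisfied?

3

(0,0)Q 3/3 ok
(0,1)Q 3/3 ok
(0,3)Q 1/1 ok
(1,0)Q 4/4 ok
(1,1)Q 4/4 ok
(1,3)Q 2/2 ok
(2,0)Q 3/3 ok
(2,3)Q 2/3 ok
(3,1)Q 2/4 ok
(3,2)Q 2/5 ok
(3,3)P 2/4 ok
(4,0)P 0/2 unhappy
(4,2)P 3/7 ok
(4,3)P 3/5 ok
(5,1)Q 1/3 unhappy
(5,2)Q 1/4 unhappy
(5,3)P 2/3 ok
Unsatisfied: (4,0), (5,1), (5,2) — 3 in total.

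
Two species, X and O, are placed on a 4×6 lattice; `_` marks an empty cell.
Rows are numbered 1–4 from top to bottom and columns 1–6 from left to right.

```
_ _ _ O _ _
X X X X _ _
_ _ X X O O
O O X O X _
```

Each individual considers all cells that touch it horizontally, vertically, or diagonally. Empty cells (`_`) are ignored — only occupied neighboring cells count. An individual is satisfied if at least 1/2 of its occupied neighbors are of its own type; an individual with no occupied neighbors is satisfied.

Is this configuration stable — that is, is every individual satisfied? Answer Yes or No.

(1,4)O 0/2 ✗
(2,1)X 1/1 ✓
(2,2)X 3/3 ✓
(2,3)X 4/5 ✓
(2,4)X 3/5 ✓
(3,3)X 5/7 ✓
(3,4)X 5/7 ✓
(3,5)O 2/5 ✗
(3,6)O 1/2 ✓
(4,1)O 1/1 ✓
(4,2)O 1/3 ✗
(4,3)X 2/4 ✓
(4,4)O 1/5 ✗
(4,5)X 1/4 ✗
For instance (1,4) has only 0/2 same-type neighbors, below 1/2.

No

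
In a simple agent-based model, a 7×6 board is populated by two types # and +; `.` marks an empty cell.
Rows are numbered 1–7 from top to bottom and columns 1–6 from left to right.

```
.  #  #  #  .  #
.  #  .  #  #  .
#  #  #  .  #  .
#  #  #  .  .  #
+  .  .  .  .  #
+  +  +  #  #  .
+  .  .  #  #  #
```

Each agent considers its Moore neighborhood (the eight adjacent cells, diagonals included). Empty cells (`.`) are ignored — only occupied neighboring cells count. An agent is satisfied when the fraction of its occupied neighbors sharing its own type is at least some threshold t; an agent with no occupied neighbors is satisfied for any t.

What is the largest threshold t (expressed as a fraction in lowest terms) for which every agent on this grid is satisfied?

Row 1: (1,2)# 2/2 · (1,3)# 4/4 · (1,4)# 3/3 · (1,6)# 1/1
Row 2: (2,2)# 5/5 · (2,4)# 5/5 · (2,5)# 4/4
Row 3: (3,1)# 4/4 · (3,2)# 6/6 · (3,3)# 5/5 · (3,5)# 3/3
Row 4: (4,1)# 3/4 · (4,2)# 5/6 · (4,3)# 3/3 · (4,6)# 2/2
Row 5: (5,1)+ 2/4 · (5,6)# 2/2
Row 6: (6,1)+ 3/3 · (6,2)+ 4/4 · (6,3)+ 1/3 · (6,4)# 3/4 · (6,5)# 5/5
Row 7: (7,1)+ 2/2 · (7,4)# 3/4 · (7,5)# 4/4 · (7,6)# 2/2
The smallest same-type fraction is 1/3 at (6,3), which reduces to 1/3. Any threshold above that leaves this agent unsatisfied.

1/3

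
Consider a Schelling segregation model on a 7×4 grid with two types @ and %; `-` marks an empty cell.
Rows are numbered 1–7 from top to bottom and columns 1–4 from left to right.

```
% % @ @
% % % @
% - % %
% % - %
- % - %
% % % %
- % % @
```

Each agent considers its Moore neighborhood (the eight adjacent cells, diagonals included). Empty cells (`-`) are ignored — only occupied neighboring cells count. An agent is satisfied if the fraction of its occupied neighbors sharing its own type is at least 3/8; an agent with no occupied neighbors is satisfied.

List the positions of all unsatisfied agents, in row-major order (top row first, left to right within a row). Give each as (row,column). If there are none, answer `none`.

Row 1: (1,1)% 3/3 ok · (1,2)% 4/5 ok · (1,3)@ 2/5 ok · (1,4)@ 2/3 ok
Row 2: (2,1)% 4/4 ok · (2,2)% 6/7 ok · (2,3)% 4/7 ok · (2,4)@ 2/5 ok
Row 3: (3,1)% 4/4 ok · (3,3)% 5/6 ok · (3,4)% 3/4 ok
Row 4: (4,1)% 3/3 ok · (4,2)% 4/4 ok · (4,4)% 3/3 ok
Row 5: (5,2)% 5/5 ok · (5,4)% 3/3 ok
Row 6: (6,1)% 3/3 ok · (6,2)% 5/5 ok · (6,3)% 6/7 ok · (6,4)% 3/4 ok
Row 7: (7,2)% 4/4 ok · (7,3)% 4/5 ok · (7,4)@ 0/3 unhappy

(7,4)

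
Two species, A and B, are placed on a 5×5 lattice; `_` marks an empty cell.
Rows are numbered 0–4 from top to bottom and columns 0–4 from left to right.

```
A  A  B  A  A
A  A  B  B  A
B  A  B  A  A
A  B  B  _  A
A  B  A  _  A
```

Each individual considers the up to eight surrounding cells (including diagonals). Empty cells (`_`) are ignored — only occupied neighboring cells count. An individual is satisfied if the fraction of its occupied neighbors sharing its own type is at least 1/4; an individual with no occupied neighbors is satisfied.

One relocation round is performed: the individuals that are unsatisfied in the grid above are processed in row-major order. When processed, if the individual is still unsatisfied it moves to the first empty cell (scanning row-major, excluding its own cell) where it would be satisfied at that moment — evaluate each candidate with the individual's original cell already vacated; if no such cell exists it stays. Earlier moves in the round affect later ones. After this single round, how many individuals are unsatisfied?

0

Initially unsatisfied (in order): (2,0), (4,2).
  (2,0) → (3,3).
  (4,2) → (2,0).
Resulting grid:
A A B A A
A A B B A
A A B A A
A B B B A
A B _ _ A
All satisfied now.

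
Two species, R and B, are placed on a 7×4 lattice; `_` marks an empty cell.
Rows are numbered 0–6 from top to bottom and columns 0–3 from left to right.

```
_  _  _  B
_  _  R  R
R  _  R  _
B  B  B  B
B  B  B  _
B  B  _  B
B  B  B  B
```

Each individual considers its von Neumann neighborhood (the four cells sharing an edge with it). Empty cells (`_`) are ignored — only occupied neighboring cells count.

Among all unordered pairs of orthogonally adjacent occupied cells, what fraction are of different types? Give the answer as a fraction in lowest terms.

Scan each occupied cell's neighbors to the right and below so each pair is counted once.
Row 0: B(0,3)–R(1,3)≠  → 1/1 unlike.
Row 1: R(1,2)–R(1,3)= R(1,2)–R(2,2)=  → 0/2 unlike.
Row 2: R(2,0)–B(3,0)≠ R(2,2)–B(3,2)≠  → 2/2 unlike.
Row 3: B(3,0)–B(3,1)= B(3,0)–B(4,0)= B(3,1)–B(3,2)= B(3,1)–B(4,1)= B(3,2)–B(3,3)= B(3,2)–B(4,2)=  → 0/6 unlike.
Row 4: B(4,0)–B(4,1)= B(4,0)–B(5,0)= B(4,1)–B(4,2)= B(4,1)–B(5,1)=  → 0/4 unlike.
Row 5: B(5,0)–B(5,1)= B(5,0)–B(6,0)= B(5,1)–B(6,1)= B(5,3)–B(6,3)=  → 0/4 unlike.
Row 6: B(6,0)–B(6,1)= B(6,1)–B(6,2)= B(6,2)–B(6,3)=  → 0/3 unlike.
Total adjacent occupied pairs: 22; unlike-type pairs: 3.
3/22 is already in lowest terms.

3/22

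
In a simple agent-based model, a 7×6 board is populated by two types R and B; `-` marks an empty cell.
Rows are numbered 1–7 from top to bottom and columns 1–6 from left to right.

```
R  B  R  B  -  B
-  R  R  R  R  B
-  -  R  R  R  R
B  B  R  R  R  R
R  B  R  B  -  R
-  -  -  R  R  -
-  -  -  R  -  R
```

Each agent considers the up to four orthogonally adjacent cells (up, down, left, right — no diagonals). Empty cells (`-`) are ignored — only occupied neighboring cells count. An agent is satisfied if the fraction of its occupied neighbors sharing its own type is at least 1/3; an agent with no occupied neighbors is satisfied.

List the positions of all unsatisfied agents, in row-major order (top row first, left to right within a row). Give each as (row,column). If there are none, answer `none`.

(1,1), (1,2), (1,4), (5,1), (5,4)

(1,1)R 0/1 not
(1,2)B 0/3 not
(1,3)R 1/3 satisfied
(1,4)B 0/2 not
(1,6)B 1/1 satisfied
(2,2)R 1/2 satisfied
(2,3)R 4/4 satisfied
(2,4)R 3/4 satisfied
(2,5)R 2/3 satisfied
(2,6)B 1/3 satisfied
(3,3)R 3/3 satisfied
(3,4)R 4/4 satisfied
(3,5)R 4/4 satisfied
(3,6)R 2/3 satisfied
(4,1)B 1/2 satisfied
(4,2)B 2/3 satisfied
(4,3)R 3/4 satisfied
(4,4)R 3/4 satisfied
(4,5)R 3/3 satisfied
(4,6)R 3/3 satisfied
(5,1)R 0/2 not
(5,2)B 1/3 satisfied
(5,3)R 1/3 satisfied
(5,4)B 0/3 not
(5,6)R 1/1 satisfied
(6,4)R 2/3 satisfied
(6,5)R 1/1 satisfied
(7,4)R 1/1 satisfied
(7,6)R 0/0 satisfied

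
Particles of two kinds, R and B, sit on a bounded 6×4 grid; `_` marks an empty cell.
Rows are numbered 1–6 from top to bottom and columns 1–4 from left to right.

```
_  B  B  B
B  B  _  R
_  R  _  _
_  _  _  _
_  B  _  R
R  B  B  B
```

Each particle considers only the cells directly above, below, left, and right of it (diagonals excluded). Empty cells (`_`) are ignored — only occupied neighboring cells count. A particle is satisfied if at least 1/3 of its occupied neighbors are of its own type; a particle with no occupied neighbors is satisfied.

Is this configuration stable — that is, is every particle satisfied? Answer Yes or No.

No

Row 1: (1,2)B 2/2 ✓ · (1,3)B 2/2 ✓ · (1,4)B 1/2 ✓
Row 2: (2,1)B 1/1 ✓ · (2,2)B 2/3 ✓ · (2,4)R 0/1 ✗
Row 3: (3,2)R 0/1 ✗
Row 5: (5,2)B 1/1 ✓ · (5,4)R 0/1 ✗
Row 6: (6,1)R 0/1 ✗ · (6,2)B 2/3 ✓ · (6,3)B 2/2 ✓ · (6,4)B 1/2 ✓
For instance (2,4) has only 0/1 same-type neighbors, below 1/3.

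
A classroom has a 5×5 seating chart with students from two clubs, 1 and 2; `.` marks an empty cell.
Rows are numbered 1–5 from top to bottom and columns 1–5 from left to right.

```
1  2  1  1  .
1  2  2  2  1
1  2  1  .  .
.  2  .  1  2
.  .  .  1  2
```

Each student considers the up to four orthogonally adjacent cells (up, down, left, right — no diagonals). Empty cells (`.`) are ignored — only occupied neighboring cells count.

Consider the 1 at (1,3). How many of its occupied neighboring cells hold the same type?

Occupied neighbors of (1,3): (2,3)=2, (1,2)=2, (1,4)=1.
Same type (1): 1 of 3.

1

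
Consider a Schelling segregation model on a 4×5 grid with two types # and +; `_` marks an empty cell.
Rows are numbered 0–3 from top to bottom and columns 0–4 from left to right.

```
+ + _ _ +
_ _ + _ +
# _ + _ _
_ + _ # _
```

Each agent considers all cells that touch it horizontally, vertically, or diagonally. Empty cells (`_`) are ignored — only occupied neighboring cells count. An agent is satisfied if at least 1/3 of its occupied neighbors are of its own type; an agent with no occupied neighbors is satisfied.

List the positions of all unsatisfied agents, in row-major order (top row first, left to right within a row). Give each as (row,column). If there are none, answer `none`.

Row 0: (0,0)+ 1/1 satisfied · (0,1)+ 2/2 satisfied · (0,4)+ 1/1 satisfied
Row 1: (1,2)+ 2/2 satisfied · (1,4)+ 1/1 satisfied
Row 2: (2,0)# 0/1 not · (2,2)+ 2/3 satisfied
Row 3: (3,1)+ 1/2 satisfied · (3,3)# 0/1 not

(2,0), (3,3)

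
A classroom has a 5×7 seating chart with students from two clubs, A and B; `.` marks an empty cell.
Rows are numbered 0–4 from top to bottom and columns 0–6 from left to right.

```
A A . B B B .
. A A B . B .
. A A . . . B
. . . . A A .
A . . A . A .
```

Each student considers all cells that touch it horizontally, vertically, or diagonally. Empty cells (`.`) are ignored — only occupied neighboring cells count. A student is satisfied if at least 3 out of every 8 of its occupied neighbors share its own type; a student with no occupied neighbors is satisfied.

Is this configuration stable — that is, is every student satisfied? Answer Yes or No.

(0,0)A 2/2 satisfied
(0,1)A 3/3 satisfied
(0,3)B 2/3 satisfied
(0,4)B 4/4 satisfied
(0,5)B 2/2 satisfied
(1,1)A 5/5 satisfied
(1,2)A 4/6 satisfied
(1,3)B 2/4 satisfied
(1,5)B 3/3 satisfied
(2,1)A 3/3 satisfied
(2,2)A 3/4 satisfied
(2,6)B 1/2 satisfied
(3,4)A 3/3 satisfied
(3,5)A 2/3 satisfied
(4,0)A 0/0 satisfied
(4,3)A 1/1 satisfied
(4,5)A 2/2 satisfied
All meet the threshold, so the configuration is stable.

Yes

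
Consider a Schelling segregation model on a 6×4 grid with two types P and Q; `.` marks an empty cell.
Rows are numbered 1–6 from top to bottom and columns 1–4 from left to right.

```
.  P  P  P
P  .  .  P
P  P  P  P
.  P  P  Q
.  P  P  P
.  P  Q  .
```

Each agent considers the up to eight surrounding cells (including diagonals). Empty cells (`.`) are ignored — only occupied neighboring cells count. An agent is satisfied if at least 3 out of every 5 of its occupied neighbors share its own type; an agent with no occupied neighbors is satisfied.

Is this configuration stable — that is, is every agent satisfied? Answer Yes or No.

Row 1: (1,2)P 2/2 ✓ · (1,3)P 3/3 ✓ · (1,4)P 2/2 ✓
Row 2: (2,1)P 3/3 ✓ · (2,4)P 4/4 ✓
Row 3: (3,1)P 3/3 ✓ · (3,2)P 5/5 ✓ · (3,3)P 5/6 ✓ · (3,4)P 3/4 ✓
Row 4: (4,2)P 6/6 ✓ · (4,3)P 7/8 ✓ · (4,4)Q 0/5 ✗
Row 5: (5,2)P 4/5 ✓ · (5,3)P 5/7 ✓ · (5,4)P 2/4 ✗
Row 6: (6,2)P 2/3 ✓ · (6,3)Q 0/4 ✗
For instance (4,4) has only 0/5 same-type neighbors, below 3/5.

No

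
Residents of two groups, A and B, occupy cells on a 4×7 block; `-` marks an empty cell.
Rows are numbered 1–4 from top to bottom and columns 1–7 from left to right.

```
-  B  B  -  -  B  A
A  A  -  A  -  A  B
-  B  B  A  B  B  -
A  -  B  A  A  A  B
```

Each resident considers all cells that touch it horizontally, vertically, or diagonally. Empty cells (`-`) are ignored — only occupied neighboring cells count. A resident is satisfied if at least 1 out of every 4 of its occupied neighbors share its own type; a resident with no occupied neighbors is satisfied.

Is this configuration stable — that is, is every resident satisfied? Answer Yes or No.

No

(1,2)B 1/3 ok
(1,3)B 1/3 ok
(1,6)B 1/3 ok
(1,7)A 1/3 ok
(2,1)A 1/3 ok
(2,2)A 1/5 unhappy
(2,4)A 1/4 ok
(2,6)A 1/5 unhappy
(2,7)B 2/4 ok
(3,2)B 2/5 ok
(3,3)B 2/6 ok
(3,4)A 3/6 ok
(3,5)B 1/7 unhappy
(3,6)B 3/6 ok
(4,1)A 0/1 unhappy
(4,3)B 2/4 ok
(4,4)A 2/5 ok
(4,5)A 3/5 ok
(4,6)A 1/4 ok
(4,7)B 1/2 ok
For instance (2,2) has only 1/5 same-type neighbors, below 1/4.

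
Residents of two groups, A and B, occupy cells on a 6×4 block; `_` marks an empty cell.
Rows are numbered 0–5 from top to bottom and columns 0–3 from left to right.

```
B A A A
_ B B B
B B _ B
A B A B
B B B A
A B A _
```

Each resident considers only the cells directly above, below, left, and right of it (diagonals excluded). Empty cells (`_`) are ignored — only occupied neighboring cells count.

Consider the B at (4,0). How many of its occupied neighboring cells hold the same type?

1

Occupied neighbors of (4,0): (3,0)=A, (5,0)=A, (4,1)=B.
Same type (B): 1 of 3.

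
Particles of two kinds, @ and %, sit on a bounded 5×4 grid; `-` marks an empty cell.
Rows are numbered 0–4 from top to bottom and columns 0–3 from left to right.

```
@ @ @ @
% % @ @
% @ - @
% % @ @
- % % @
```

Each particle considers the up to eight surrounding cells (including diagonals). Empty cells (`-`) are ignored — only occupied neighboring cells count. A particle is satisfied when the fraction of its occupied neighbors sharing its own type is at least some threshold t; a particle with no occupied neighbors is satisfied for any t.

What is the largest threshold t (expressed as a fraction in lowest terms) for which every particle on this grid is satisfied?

(0,0)@ 1/3
(0,1)@ 3/5
(0,2)@ 4/5
(0,3)@ 3/3
(1,0)% 2/5
(1,1)% 2/7
(1,2)@ 6/7
(1,3)@ 4/4
(2,0)% 4/5
(2,1)@ 2/7
(2,3)@ 4/4
(3,0)% 3/4
(3,1)% 4/6
(3,2)@ 4/7
(3,3)@ 3/4
(4,1)% 3/4
(4,2)% 2/5
(4,3)@ 2/3
The smallest same-type fraction is 2/7 at (1,1), which reduces to 2/7. Any threshold above that leaves this particle unsatisfied.

2/7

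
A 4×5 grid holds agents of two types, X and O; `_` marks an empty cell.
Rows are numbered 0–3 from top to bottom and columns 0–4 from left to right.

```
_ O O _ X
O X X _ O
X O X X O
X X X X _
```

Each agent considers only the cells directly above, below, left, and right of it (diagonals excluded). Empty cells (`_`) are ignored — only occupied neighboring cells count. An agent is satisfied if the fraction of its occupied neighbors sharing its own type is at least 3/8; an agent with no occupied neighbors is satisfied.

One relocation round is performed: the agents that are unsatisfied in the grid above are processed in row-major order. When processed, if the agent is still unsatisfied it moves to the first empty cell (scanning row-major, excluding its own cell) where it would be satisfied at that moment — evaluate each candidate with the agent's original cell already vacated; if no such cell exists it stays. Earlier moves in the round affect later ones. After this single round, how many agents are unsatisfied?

Initially unsatisfied (in order): (0,4), (1,0), (1,1), (2,0), (2,1).
  (0,4) → (1,3).
  (1,0) → (0,0).
  (1,1) → (0,3).
  (2,0): now satisfied by earlier moves; stays.
  (2,1) → (0,4).
Resulting grid:
O O O X O
_ _ X X O
X _ X X O
X X X X _
Unsatisfied now: (0,2), (0,3).

2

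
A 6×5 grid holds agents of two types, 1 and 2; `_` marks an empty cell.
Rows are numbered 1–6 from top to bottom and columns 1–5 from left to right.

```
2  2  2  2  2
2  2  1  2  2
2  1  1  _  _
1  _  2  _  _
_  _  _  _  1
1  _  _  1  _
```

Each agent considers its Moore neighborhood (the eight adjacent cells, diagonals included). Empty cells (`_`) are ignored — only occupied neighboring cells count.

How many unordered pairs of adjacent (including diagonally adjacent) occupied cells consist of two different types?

13

Scan each occupied cell's neighbors to the right and below (and the two forward diagonals) so each pair is counted once.
Row 1: 2(1,1)–2(1,2)= 2(1,1)–2(2,1)= 2(1,1)–2(2,2)= 2(1,2)–2(1,3)= 2(1,2)–2(2,2)= 2(1,2)–1(2,3)≠ 2(1,2)–2(2,1)= 2(1,3)–2(1,4)= 2(1,3)–1(2,3)≠ 2(1,3)–2(2,4)= 2(1,3)–2(2,2)= 2(1,4)–2(1,5)= 2(1,4)–2(2,4)= 2(1,4)–2(2,5)= 2(1,4)–1(2,3)≠ 2(1,5)–2(2,5)= 2(1,5)–2(2,4)=  → 3/17 unlike.
Row 2: 2(2,1)–2(2,2)= 2(2,1)–2(3,1)= 2(2,1)–1(3,2)≠ 2(2,2)–1(2,3)≠ 2(2,2)–1(3,2)≠ 2(2,2)–1(3,3)≠ 2(2,2)–2(3,1)= 1(2,3)–2(2,4)≠ 1(2,3)–1(3,3)= 1(2,3)–1(3,2)= 2(2,4)–2(2,5)= 2(2,4)–1(3,3)≠  → 6/12 unlike.
Row 3: 2(3,1)–1(3,2)≠ 2(3,1)–1(4,1)≠ 1(3,2)–1(3,3)= 1(3,2)–2(4,3)≠ 1(3,2)–1(4,1)= 1(3,3)–2(4,3)≠  → 4/6 unlike.
Row 5: 1(5,5)–1(6,4)=  → 0/1 unlike.
Total adjacent occupied pairs: 36; unlike-type pairs: 13.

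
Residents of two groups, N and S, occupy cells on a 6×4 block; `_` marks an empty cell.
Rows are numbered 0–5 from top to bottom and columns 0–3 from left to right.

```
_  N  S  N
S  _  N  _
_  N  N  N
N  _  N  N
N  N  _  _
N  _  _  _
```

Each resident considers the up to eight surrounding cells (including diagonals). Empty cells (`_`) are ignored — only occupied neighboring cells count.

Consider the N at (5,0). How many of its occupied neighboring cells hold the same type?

Occupied neighbors of (5,0): (4,0)=N, (4,1)=N.
Same type (N): 2 of 2.

2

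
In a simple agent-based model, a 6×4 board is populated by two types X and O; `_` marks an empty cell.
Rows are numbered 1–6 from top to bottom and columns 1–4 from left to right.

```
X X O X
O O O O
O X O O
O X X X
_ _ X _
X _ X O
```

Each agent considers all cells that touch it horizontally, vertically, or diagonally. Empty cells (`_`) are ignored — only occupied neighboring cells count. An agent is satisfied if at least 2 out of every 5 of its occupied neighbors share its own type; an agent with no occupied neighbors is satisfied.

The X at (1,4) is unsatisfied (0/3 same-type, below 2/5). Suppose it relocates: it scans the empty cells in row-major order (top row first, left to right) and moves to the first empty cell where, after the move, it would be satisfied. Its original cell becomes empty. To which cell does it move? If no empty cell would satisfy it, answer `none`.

(5,1)

Vacating (1,4). Empty cells in order:
  (5,1): 2/3 same-type → satisfied — stop here.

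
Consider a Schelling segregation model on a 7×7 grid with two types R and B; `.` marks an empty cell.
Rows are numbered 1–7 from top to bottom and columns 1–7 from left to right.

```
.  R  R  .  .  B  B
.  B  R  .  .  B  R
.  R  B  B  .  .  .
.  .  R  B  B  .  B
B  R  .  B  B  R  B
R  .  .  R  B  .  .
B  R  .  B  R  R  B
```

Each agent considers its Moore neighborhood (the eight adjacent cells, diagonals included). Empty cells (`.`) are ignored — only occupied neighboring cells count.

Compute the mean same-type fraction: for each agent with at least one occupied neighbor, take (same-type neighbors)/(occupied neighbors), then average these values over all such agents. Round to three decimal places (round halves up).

0.447

Row 1: (1,2)R 2/3 · (1,3)R 2/3 · (1,6)B 2/3 · (1,7)B 2/3
Row 2: (2,2)B 1/5 · (2,3)R 3/6 · (2,6)B 2/3 · (2,7)R 0/3
Row 3: (3,2)R 2/4 · (3,3)B 3/6 · (3,4)B 3/5
Row 4: (4,3)R 2/6 · (4,4)B 5/6 · (4,5)B 4/5 · (4,7)B 1/2
Row 5: (5,1)B 0/2 · (5,2)R 2/3 · (5,4)B 4/6 · (5,5)B 4/6 · (5,6)R 0/5 · (5,7)B 1/2
Row 6: (6,1)R 2/4 · (6,4)R 1/5 · (6,5)B 3/7
Row 7: (7,1)B 0/2 · (7,2)R 1/2 · (7,4)B 1/3 · (7,5)R 2/4 · (7,6)R 1/3 · (7,7)B 0/1
Sum over 30 agents: 2/3 + 2/3 + 2/3 + 2/3 + 1/5 + 3/6 + 2/3 + 0/3 + 2/4 + 3/6 + 3/5 + 2/6 + 5/6 + 4/5 + 1/2 + 0/2 + 2/3 + 4/6 + 4/6 + 0/5 + 1/2 + 2/4 + 1/5 + 3/7 + 0/2 + 1/2 + 1/3 + 2/4 + 1/3 + 0/1 = 2813/210; mean = 2813/210 ÷ 30 = 2813/6300 = 0.446507… → 0.447.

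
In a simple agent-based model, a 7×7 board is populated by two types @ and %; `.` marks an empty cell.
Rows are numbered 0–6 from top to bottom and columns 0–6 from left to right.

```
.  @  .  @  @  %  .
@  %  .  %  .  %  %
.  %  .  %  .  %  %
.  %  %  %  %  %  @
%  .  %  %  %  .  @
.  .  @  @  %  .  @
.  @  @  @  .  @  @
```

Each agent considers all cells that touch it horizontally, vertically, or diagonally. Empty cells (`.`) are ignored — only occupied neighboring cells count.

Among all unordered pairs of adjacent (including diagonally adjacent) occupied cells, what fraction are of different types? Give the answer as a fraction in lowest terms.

19/70

Scan each occupied cell's neighbors to the right and below (and the two forward diagonals) so each pair is counted once.
Row 0: @(0,1)–%(1,1)≠ @(0,1)–@(1,0)= @(0,3)–@(0,4)= @(0,3)–%(1,3)≠ @(0,4)–%(0,5)≠ @(0,4)–%(1,5)≠ @(0,4)–%(1,3)≠ %(0,5)–%(1,5)= %(0,5)–%(1,6)=  → 5/9 unlike.
Row 1: @(1,0)–%(1,1)≠ @(1,0)–%(2,1)≠ %(1,1)–%(2,1)= %(1,3)–%(2,3)= %(1,5)–%(1,6)= %(1,5)–%(2,5)= %(1,5)–%(2,6)= %(1,6)–%(2,6)= %(1,6)–%(2,5)=  → 2/9 unlike.
Row 2: %(2,1)–%(3,1)= %(2,1)–%(3,2)= %(2,3)–%(3,3)= %(2,3)–%(3,4)= %(2,3)–%(3,2)= %(2,5)–%(2,6)= %(2,5)–%(3,5)= %(2,5)–@(3,6)≠ %(2,5)–%(3,4)= %(2,6)–@(3,6)≠ %(2,6)–%(3,5)=  → 2/11 unlike.
Row 3: %(3,1)–%(3,2)= %(3,1)–%(4,2)= %(3,1)–%(4,0)= %(3,2)–%(3,3)= %(3,2)–%(4,2)= %(3,2)–%(4,3)= %(3,3)–%(3,4)= %(3,3)–%(4,3)= %(3,3)–%(4,4)= %(3,3)–%(4,2)= %(3,4)–%(3,5)= %(3,4)–%(4,4)= %(3,4)–%(4,3)= %(3,5)–@(3,6)≠ %(3,5)–@(4,6)≠ %(3,5)–%(4,4)= @(3,6)–@(4,6)=  → 2/17 unlike.
Row 4: %(4,2)–%(4,3)= %(4,2)–@(5,2)≠ %(4,2)–@(5,3)≠ %(4,3)–%(4,4)= %(4,3)–@(5,3)≠ %(4,3)–%(5,4)= %(4,3)–@(5,2)≠ %(4,4)–%(5,4)= %(4,4)–@(5,3)≠ @(4,6)–@(5,6)=  → 5/10 unlike.
Row 5: @(5,2)–@(5,3)= @(5,2)–@(6,2)= @(5,2)–@(6,3)= @(5,2)–@(6,1)= @(5,3)–%(5,4)≠ @(5,3)–@(6,3)= @(5,3)–@(6,2)= %(5,4)–@(6,5)≠ %(5,4)–@(6,3)≠ @(5,6)–@(6,6)= @(5,6)–@(6,5)=  → 3/11 unlike.
Row 6: @(6,1)–@(6,2)= @(6,2)–@(6,3)= @(6,5)–@(6,6)=  → 0/3 unlike.
Total adjacent occupied pairs: 70; unlike-type pairs: 19.
19/70 is already in lowest terms.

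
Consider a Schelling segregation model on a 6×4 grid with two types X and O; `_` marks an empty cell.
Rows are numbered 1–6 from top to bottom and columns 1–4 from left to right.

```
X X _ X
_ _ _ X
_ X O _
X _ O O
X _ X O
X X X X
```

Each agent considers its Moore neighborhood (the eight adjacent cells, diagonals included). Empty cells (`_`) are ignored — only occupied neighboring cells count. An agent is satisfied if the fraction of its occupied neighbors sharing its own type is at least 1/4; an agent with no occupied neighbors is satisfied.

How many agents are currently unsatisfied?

0

Row 1: (1,1)X 1/1 satisfied · (1,2)X 1/1 satisfied · (1,4)X 1/1 satisfied
Row 2: (2,4)X 1/2 satisfied
Row 3: (3,2)X 1/3 satisfied · (3,3)O 2/4 satisfied
Row 4: (4,1)X 2/2 satisfied · (4,3)O 3/5 satisfied · (4,4)O 3/4 satisfied
Row 5: (5,1)X 3/3 satisfied · (5,3)X 3/6 satisfied · (5,4)O 2/5 satisfied
Row 6: (6,1)X 2/2 satisfied · (6,2)X 4/4 satisfied · (6,3)X 3/4 satisfied · (6,4)X 2/3 satisfied
Every one meets the threshold.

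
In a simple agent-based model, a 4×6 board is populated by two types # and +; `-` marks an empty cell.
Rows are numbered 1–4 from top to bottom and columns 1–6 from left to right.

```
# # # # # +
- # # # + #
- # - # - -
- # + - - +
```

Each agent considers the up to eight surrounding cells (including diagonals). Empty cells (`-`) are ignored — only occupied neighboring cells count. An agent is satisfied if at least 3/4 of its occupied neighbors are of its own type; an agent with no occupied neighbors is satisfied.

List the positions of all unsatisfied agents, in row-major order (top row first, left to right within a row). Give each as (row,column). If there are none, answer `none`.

Row 1: (1,1)# 2/2 ok · (1,2)# 4/4 ok · (1,3)# 5/5 ok · (1,4)# 4/5 ok · (1,5)# 3/5 unhappy · (1,6)+ 1/3 unhappy
Row 2: (2,2)# 5/5 ok · (2,3)# 7/7 ok · (2,4)# 5/6 ok · (2,5)+ 1/6 unhappy · (2,6)# 1/3 unhappy
Row 3: (3,2)# 3/4 ok · (3,4)# 2/4 unhappy
Row 4: (4,2)# 1/2 unhappy · (4,3)+ 0/3 unhappy · (4,6)+ 0/0 ok

(1,5), (1,6), (2,5), (2,6), (3,4), (4,2), (4,3)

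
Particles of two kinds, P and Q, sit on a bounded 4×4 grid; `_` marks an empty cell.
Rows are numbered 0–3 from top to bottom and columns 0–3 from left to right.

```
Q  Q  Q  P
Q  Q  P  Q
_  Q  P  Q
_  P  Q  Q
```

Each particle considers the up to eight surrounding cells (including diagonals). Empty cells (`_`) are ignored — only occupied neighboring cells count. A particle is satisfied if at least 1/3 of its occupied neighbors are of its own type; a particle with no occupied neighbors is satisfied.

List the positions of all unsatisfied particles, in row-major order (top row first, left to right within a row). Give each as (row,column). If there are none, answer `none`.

(0,0)Q 3/3 ✓
(0,1)Q 4/5 ✓
(0,2)Q 3/5 ✓
(0,3)P 1/3 ✓
(1,0)Q 4/4 ✓
(1,1)Q 5/7 ✓
(1,2)P 2/8 ✗
(1,3)Q 2/5 ✓
(2,1)Q 3/6 ✓
(2,2)P 2/8 ✗
(2,3)Q 3/5 ✓
(3,1)P 1/3 ✓
(3,2)Q 3/5 ✓
(3,3)Q 2/3 ✓

(1,2), (2,2)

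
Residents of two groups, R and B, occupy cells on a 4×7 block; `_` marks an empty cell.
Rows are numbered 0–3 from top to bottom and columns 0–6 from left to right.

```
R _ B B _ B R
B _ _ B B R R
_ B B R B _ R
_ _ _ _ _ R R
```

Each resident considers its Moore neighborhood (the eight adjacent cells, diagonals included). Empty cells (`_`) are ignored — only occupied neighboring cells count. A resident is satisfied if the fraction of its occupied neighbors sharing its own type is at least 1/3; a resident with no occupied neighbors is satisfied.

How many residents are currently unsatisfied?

3

Row 0: (0,0)R 0/1 unhappy · (0,2)B 2/2 ok · (0,3)B 3/3 ok · (0,5)B 1/4 unhappy · (0,6)R 2/3 ok
Row 1: (1,0)B 1/2 ok · (1,3)B 5/6 ok · (1,4)B 4/6 ok · (1,5)R 3/6 ok · (1,6)R 3/4 ok
Row 2: (2,1)B 2/2 ok · (2,2)B 2/3 ok · (2,3)R 0/4 unhappy · (2,4)B 2/5 ok · (2,6)R 4/4 ok
Row 3: (3,5)R 2/3 ok · (3,6)R 2/2 ok
Unsatisfied: (0,0), (0,5), (2,3) — 3 in total.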